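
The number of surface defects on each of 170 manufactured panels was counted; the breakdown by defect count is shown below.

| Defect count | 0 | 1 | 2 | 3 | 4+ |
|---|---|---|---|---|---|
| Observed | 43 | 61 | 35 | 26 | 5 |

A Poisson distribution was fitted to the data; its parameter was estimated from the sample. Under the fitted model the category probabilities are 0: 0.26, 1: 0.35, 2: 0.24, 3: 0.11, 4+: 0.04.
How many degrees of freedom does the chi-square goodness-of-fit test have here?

There are k = 5 categories and 1 parameter estimated from the data, so df = 5 − 1 − 1 = 3.

3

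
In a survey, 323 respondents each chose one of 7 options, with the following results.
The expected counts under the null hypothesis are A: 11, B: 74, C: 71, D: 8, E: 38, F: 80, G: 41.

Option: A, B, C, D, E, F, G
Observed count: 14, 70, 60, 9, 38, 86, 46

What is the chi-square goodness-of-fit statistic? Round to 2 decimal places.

3.92

χ² = (14−11)²/11 + (70−74)²/74 + (60−71)²/71 + (9−8)²/8 + (38−38)²/38 + (86−80)²/80 + (46−41)²/41
   = 0.818 + 0.216 + 1.704 + 0.125 + 0.000 + 0.450 + 0.610
Sum = 3.92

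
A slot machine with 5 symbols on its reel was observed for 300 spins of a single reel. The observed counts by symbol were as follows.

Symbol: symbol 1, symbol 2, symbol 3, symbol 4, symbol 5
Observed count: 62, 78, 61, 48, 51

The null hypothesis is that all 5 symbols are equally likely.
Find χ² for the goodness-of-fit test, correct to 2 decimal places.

9.23

Under H₀ each category has probability 1/5, so each expected count is 300/5 = 60.
cat           O        E   (O−E)²/E
symbol 1     62       60      0.067
symbol 2     78       60      5.400
symbol 3     61       60      0.017
symbol 4     48       60      2.400
symbol 5     51       60      1.350
Sum = 9.23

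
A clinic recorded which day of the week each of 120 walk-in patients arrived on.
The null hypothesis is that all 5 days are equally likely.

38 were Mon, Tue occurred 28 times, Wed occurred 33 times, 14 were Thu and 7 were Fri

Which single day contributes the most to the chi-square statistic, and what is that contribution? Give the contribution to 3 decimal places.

Under H₀ each category has probability 1/5, so each expected count is 120/5 = 24.
cat         O        E   (O−E)²/E
Mon        38       24     8.1667
Tue        28       24     0.6667
Wed        33       24     3.3750
Thu        14       24     4.1667
Fri         7       24    12.0417
The largest term is for Fri: 12.042.

Fri, 12.042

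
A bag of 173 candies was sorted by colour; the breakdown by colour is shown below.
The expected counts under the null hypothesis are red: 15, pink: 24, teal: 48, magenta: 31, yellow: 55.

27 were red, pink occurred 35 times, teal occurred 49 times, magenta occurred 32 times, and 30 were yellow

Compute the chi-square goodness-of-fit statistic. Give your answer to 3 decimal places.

26.058

χ² = (27−15)²/15 + (35−24)²/24 + (49−48)²/48 + (32−31)²/31 + (30−55)²/55
   = 9.6000 + 5.0417 + 0.0208 + 0.0323 + 11.3636
Sum = 26.058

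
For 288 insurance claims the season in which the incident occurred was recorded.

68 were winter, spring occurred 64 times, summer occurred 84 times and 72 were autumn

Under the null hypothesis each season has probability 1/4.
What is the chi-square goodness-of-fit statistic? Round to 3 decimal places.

Under H₀ each category has probability 1/4, so each expected count is 288/4 = 72.
cat         O        E   (O−E)²/E
winter     68       72     0.2222
spring     64       72     0.8889
summer     84       72     2.0000
autumn     72       72     0.0000
Sum = 3.111

3.111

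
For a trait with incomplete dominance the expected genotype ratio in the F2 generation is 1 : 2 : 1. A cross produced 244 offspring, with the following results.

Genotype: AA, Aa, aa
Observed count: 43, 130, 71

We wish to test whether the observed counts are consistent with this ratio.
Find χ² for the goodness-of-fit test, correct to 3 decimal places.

7.475

Ratio total = 4. Expected counts: 244×1/4 = 61, 244×2/4 = 122, 244×1/4 = 61.
AA: (43 − 61)²/61 = 324/61 = 5.3115
Aa: (130 − 122)²/122 = 64/122 = 0.5246
aa: (71 − 61)²/61 = 100/61 = 1.6393
Sum = 7.475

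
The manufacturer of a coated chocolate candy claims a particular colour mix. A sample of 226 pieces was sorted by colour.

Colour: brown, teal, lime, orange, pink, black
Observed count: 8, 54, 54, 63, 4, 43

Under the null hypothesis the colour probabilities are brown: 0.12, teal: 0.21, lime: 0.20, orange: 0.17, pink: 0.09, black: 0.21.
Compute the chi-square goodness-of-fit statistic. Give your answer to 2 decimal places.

45.37

Expected counts E_i = n·p_i: 226×0.12 = 27.12, 226×0.21 = 47.46, 226×0.20 = 45.2, 226×0.17 = 38.42, 226×0.09 = 20.34, 226×0.21 = 47.46.
cat         O        E   (O−E)²/E
brown       8    27.12     13.480
teal       54    47.46      0.901
lime       54     45.2      1.713
orange     63    38.42     15.726
pink        4    20.34     13.127
black      43    47.46      0.419
Sum = 45.37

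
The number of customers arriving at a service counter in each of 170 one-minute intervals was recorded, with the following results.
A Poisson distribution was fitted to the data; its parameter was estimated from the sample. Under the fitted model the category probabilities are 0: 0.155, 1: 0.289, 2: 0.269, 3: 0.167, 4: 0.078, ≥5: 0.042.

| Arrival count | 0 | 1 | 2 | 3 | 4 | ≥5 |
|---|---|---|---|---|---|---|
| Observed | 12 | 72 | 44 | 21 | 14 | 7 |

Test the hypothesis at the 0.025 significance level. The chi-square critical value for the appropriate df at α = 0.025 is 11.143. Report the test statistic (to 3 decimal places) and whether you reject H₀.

Expected counts E_i = n·p_i: 170×0.155 = 26.35, 170×0.289 = 49.13, 170×0.269 = 45.73, 170×0.167 = 28.39, 170×0.078 = 13.26, 170×0.042 = 7.14.
0: (12 − 26.35)²/26.35 = 205.9225/26.35 = 7.8149
1: (72 − 49.13)²/49.13 = 523.0369/49.13 = 10.6460
2: (44 − 45.73)²/45.73 = 2.9929/45.73 = 0.0654
3: (21 − 28.39)²/28.39 = 54.6121/28.39 = 1.9236
4: (14 − 13.26)²/13.26 = 0.5476/13.26 = 0.0413
≥5: (7 − 7.14)²/7.14 = 0.0196/7.14 = 0.0027
Sum = 20.494
df = 4. Since 20.494 > 11.143, we reject H₀.

20.494; reject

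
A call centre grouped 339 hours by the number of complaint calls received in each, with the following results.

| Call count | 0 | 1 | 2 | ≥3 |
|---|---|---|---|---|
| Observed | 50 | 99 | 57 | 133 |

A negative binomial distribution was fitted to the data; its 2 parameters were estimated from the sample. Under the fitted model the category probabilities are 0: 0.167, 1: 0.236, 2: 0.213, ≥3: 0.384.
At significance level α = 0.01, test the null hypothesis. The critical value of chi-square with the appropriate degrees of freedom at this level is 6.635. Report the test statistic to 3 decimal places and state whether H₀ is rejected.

Expected counts E_i = n·p_i: 339×0.167 = 56.613, 339×0.236 = 80.004, 339×0.213 = 72.207, 339×0.384 = 130.176.
cat         O        E   (O−E)²/E
0          50   56.613     0.7725
1          99   80.004     4.5104
2          57   72.207     3.2026
≥3        133  130.176     0.0613
Sum = 8.547
df = 1. Since 8.547 > 6.635, we reject H₀.

8.547; reject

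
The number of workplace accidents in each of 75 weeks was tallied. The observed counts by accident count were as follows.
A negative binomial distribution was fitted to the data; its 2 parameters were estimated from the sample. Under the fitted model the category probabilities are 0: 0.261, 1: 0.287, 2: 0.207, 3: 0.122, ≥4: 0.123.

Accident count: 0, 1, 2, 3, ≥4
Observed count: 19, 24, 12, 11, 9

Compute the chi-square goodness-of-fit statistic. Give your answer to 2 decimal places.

1.48

Expected counts E_i = n·p_i: 75×0.261 = 19.575, 75×0.287 = 21.525, 75×0.207 = 15.525, 75×0.122 = 9.15, 75×0.123 = 9.225.
0: (19 − 19.575)²/19.575 = 0.330625/19.575 = 0.017
1: (24 − 21.525)²/21.525 = 6.125625/21.525 = 0.285
2: (12 − 15.525)²/15.525 = 12.425625/15.525 = 0.800
3: (11 − 9.15)²/9.15 = 3.4225/9.15 = 0.374
≥4: (9 − 9.225)²/9.225 = 0.050625/9.225 = 0.005
Sum = 1.48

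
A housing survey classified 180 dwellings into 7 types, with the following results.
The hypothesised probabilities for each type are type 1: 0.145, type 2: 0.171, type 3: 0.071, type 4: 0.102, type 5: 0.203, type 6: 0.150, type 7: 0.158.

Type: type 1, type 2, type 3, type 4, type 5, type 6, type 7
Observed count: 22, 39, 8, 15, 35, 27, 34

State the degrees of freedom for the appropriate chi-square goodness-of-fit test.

There are k = 7 categories and no parameters were estimated from the data, so df = 7 − 1 = 6.

6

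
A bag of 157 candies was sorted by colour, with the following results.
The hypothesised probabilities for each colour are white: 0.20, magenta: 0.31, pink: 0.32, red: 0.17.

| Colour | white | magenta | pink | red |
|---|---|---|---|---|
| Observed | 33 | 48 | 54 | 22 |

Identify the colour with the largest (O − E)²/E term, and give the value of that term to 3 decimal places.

Expected counts E_i = n·p_i: 157×0.20 = 31.4, 157×0.31 = 48.67, 157×0.32 = 50.24, 157×0.17 = 26.69.
white: (33 − 31.4)²/31.4 = 2.56/31.4 = 0.0815
magenta: (48 − 48.67)²/48.67 = 0.4489/48.67 = 0.0092
pink: (54 − 50.24)²/50.24 = 14.1376/50.24 = 0.2814
red: (22 − 26.69)²/26.69 = 21.9961/26.69 = 0.8241
The largest term is for red: 0.824.

red, 0.824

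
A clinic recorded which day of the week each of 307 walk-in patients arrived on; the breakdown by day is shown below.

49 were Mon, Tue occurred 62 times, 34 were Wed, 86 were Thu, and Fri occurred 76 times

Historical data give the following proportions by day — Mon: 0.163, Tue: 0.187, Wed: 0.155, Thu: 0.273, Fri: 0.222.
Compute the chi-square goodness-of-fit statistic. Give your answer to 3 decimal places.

Expected counts E_i = n·p_i: 307×0.163 = 50.041, 307×0.187 = 57.409, 307×0.155 = 47.585, 307×0.273 = 83.811, 307×0.222 = 68.154.
cat         O        E   (O−E)²/E
Mon        49   50.041     0.0217
Tue        62   57.409     0.3671
Wed        34   47.585     3.8784
Thu        86   83.811     0.0572
Fri        76   68.154     0.9032
Sum = 5.228

5.228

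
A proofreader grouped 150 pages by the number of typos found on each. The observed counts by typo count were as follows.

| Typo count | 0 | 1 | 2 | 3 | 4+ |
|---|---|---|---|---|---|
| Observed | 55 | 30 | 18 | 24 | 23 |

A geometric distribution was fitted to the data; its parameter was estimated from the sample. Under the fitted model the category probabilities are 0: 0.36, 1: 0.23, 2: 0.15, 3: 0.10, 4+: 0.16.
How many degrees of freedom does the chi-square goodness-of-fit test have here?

There are k = 5 categories and 1 parameter estimated from the data, so df = 5 − 1 − 1 = 3.

3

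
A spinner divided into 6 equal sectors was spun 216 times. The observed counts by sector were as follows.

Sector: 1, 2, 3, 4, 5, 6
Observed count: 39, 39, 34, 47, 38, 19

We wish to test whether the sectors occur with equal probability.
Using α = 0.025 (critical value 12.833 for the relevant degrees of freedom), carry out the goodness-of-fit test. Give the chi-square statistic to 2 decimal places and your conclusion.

12.11; do not reject

Under H₀ each category has probability 1/6, so each expected count is 216/6 = 36.
cat         O        E   (O−E)²/E
1          39       36      0.250
2          39       36      0.250
3          34       36      0.111
4          47       36      3.361
5          38       36      0.111
6          19       36      8.028
Sum = 12.11
df = 5. Since 12.11 < 12.833, we do not reject H₀.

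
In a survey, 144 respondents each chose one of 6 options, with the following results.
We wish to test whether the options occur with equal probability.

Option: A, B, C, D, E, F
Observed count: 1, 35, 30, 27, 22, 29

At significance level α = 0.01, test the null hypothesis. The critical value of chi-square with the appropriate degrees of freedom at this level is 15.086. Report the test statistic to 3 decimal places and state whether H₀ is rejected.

30.167; reject

Under H₀ each category has probability 1/6, so each expected count is 144/6 = 24.
cat         O        E   (O−E)²/E
A           1       24    22.0417
B          35       24     5.0417
C          30       24     1.5000
D          27       24     0.3750
E          22       24     0.1667
F          29       24     1.0417
Sum = 30.167
df = 5. Since 30.167 > 15.086, we reject H₀.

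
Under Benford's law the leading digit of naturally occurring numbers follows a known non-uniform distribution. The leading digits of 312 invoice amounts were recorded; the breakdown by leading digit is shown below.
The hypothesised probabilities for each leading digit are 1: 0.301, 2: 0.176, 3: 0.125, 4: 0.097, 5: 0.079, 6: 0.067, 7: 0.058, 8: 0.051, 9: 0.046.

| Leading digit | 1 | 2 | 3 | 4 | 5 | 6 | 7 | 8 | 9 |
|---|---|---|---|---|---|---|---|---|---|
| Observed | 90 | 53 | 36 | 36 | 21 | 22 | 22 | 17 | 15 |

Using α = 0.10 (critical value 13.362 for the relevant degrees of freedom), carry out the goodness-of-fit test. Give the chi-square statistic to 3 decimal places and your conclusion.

3.091; do not reject

Expected counts E_i = n·p_i: 312×0.301 = 93.912, 312×0.176 = 54.912, 312×0.125 = 39, 312×0.097 = 30.264, 312×0.079 = 24.648, 312×0.067 = 20.904, 312×0.058 = 18.096, 312×0.051 = 15.912, 312×0.046 = 14.352.
χ² = (90−93.912)²/93.912 + (53−54.912)²/54.912 + (36−39)²/39 + (36−30.264)²/30.264 + (21−24.648)²/24.648 + (22−20.904)²/20.904 + (22−18.096)²/18.096 + (17−15.912)²/15.912 + (15−14.352)²/14.352
   = 0.1630 + 0.0666 + 0.2308 + 1.0872 + 0.5399 + 0.0575 + 0.8422 + 0.0744 + 0.0293
Sum = 3.091
df = 8. Since 3.091 < 13.362, we do not reject H₀.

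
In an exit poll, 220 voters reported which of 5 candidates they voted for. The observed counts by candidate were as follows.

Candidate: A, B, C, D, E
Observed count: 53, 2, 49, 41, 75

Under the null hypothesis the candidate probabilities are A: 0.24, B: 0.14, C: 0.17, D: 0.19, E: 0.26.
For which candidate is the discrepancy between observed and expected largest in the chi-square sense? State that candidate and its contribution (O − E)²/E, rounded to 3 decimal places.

B, 26.930

Expected counts E_i = n·p_i: 220×0.24 = 52.8, 220×0.14 = 30.8, 220×0.17 = 37.4, 220×0.19 = 41.8, 220×0.26 = 57.2.
cat         O        E   (O−E)²/E
A          53     52.8     0.0008
B           2     30.8    26.9299
C          49     37.4     3.5979
D          41     41.8     0.0153
E          75     57.2     5.5392
The largest term is for B: 26.930.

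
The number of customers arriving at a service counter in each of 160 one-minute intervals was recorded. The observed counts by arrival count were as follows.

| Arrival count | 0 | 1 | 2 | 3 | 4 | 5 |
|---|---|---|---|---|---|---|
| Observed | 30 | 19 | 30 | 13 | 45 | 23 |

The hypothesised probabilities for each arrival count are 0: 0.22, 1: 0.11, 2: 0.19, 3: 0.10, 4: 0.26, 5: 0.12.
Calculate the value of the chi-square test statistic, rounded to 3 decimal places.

2.477

Expected counts E_i = n·p_i: 160×0.22 = 35.2, 160×0.11 = 17.6, 160×0.19 = 30.4, 160×0.10 = 16, 160×0.26 = 41.6, 160×0.12 = 19.2.
0: (30 − 35.2)²/35.2 = 27.04/35.2 = 0.7682
1: (19 − 17.6)²/17.6 = 1.96/17.6 = 0.1114
2: (30 − 30.4)²/30.4 = 0.16/30.4 = 0.0053
3: (13 − 16)²/16 = 9/16 = 0.5625
4: (45 − 41.6)²/41.6 = 11.56/41.6 = 0.2779
5: (23 − 19.2)²/19.2 = 14.44/19.2 = 0.7521
Sum = 2.477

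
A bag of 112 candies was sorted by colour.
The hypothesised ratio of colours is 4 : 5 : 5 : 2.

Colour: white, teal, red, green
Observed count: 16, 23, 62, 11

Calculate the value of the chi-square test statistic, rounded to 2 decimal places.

Ratio total = 16. Expected counts: 112×4/16 = 28, 112×5/16 = 35, 112×5/16 = 35, 112×2/16 = 14.
white: (16 − 28)²/28 = 144/28 = 5.143
teal: (23 − 35)²/35 = 144/35 = 4.114
red: (62 − 35)²/35 = 729/35 = 20.829
green: (11 − 14)²/14 = 9/14 = 0.643
Sum = 30.73

30.73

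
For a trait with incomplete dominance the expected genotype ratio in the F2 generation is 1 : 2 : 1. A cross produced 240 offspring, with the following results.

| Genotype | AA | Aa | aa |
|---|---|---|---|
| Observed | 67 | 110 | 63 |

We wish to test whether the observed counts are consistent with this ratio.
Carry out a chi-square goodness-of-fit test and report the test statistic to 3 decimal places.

Ratio total = 4. Expected counts: 240×1/4 = 60, 240×2/4 = 120, 240×1/4 = 60.
χ² = (67−60)²/60 + (110−120)²/120 + (63−60)²/60
   = 0.8167 + 0.8333 + 0.1500
Sum = 1.800

1.800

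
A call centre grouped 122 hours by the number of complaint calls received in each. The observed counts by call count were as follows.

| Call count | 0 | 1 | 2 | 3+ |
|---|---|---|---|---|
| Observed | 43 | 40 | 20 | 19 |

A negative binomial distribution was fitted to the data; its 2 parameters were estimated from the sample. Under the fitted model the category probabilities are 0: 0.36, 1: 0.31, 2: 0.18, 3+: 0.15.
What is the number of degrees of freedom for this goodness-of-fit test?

1

There are k = 4 categories and 2 parameters estimated from the data, so df = 4 − 1 − 2 = 1.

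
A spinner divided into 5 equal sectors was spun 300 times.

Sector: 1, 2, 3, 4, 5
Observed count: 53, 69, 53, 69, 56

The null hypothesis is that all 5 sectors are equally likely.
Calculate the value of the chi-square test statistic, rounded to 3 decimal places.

4.600

Expected count for each of the 5 categories: 300/5 = 60.
1: (53 − 60)²/60 = 49/60 = 0.8167
2: (69 − 60)²/60 = 81/60 = 1.3500
3: (53 − 60)²/60 = 49/60 = 0.8167
4: (69 − 60)²/60 = 81/60 = 1.3500
5: (56 − 60)²/60 = 16/60 = 0.2667
Sum = 4.600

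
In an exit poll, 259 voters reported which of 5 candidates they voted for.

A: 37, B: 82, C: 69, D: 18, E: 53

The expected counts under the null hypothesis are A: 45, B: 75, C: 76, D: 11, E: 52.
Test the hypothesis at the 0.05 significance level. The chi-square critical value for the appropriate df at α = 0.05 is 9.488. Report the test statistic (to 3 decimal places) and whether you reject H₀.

7.194; do not reject

A: (37 − 45)²/45 = 64/45 = 1.4222
B: (82 − 75)²/75 = 49/75 = 0.6533
C: (69 − 76)²/76 = 49/76 = 0.6447
D: (18 − 11)²/11 = 49/11 = 4.4545
E: (53 − 52)²/52 = 1/52 = 0.0192
Sum = 7.194
df = 4. Since 7.194 < 9.488, we do not reject H₀.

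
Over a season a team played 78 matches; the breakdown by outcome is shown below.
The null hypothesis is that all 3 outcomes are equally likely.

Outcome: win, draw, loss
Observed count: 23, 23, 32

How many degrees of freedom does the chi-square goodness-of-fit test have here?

There are k = 3 categories and no parameters were estimated from the data, so df = 3 − 1 = 2.

2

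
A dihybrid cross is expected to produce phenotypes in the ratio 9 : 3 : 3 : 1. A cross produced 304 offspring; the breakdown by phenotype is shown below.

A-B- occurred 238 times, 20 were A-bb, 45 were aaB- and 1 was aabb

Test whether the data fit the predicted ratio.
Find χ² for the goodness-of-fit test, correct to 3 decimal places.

Ratio total = 16. Expected counts: 304×9/16 = 171, 304×3/16 = 57, 304×3/16 = 57, 304×1/16 = 19.
cat         O        E   (O−E)²/E
A-B-      238      171    26.2515
A-bb       20       57    24.0175
aaB-       45       57     2.5263
aabb        1       19    17.0526
Sum = 69.848

69.848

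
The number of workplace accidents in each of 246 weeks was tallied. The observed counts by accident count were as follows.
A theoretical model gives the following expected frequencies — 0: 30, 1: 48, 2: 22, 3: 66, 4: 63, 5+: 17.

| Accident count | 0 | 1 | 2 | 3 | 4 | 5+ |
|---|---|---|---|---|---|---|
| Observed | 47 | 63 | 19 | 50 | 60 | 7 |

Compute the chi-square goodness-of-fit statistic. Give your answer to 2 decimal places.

cat         O        E   (O−E)²/E
0          47       30      9.633
1          63       48      4.688
2          19       22      0.409
3          50       66      3.879
4          60       63      0.143
5+          7       17      5.882
Sum = 24.63

24.63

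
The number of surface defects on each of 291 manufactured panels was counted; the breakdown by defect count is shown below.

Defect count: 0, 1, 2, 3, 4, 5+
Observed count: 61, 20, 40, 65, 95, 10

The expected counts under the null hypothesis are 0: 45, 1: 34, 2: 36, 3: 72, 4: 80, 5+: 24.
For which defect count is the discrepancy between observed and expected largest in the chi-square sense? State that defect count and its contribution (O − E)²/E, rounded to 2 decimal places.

0: (61 − 45)²/45 = 256/45 = 5.689
1: (20 − 34)²/34 = 196/34 = 5.765
2: (40 − 36)²/36 = 16/36 = 0.444
3: (65 − 72)²/72 = 49/72 = 0.681
4: (95 − 80)²/80 = 225/80 = 2.813
5+: (10 − 24)²/24 = 196/24 = 8.167
The largest term is for 5+: 8.17.

5+, 8.17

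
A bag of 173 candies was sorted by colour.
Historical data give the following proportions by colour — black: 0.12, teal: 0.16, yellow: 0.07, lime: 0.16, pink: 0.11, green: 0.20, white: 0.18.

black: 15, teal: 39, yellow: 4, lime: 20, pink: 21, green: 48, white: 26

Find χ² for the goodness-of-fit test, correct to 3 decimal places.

20.032

Expected counts E_i = n·p_i: 173×0.12 = 20.76, 173×0.16 = 27.68, 173×0.07 = 12.11, 173×0.16 = 27.68, 173×0.11 = 19.03, 173×0.20 = 34.6, 173×0.18 = 31.14.
cat         O        E   (O−E)²/E
black      15    20.76     1.5982
teal       39    27.68     4.6294
yellow      4    12.11     5.4312
lime       20    27.68     2.1309
pink       21    19.03     0.2039
green      48     34.6     5.1896
white      26    31.14     0.8484
Sum = 20.032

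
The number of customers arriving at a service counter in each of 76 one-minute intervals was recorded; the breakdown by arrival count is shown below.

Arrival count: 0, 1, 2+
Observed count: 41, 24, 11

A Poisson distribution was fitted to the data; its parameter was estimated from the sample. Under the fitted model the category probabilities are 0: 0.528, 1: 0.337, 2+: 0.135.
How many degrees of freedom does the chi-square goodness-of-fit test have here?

There are k = 3 categories and 1 parameter estimated from the data, so df = 3 − 1 − 1 = 1.

1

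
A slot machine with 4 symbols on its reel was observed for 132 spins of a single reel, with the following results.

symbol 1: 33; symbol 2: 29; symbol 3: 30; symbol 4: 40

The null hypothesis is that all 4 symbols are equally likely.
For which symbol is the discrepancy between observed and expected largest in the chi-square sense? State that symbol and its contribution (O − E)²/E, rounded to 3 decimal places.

symbol 4, 1.485

Expected count for each of the 4 categories: 132/4 = 33.
cat           O        E   (O−E)²/E
symbol 1     33       33     0.0000
symbol 2     29       33     0.4848
symbol 3     30       33     0.2727
symbol 4     40       33     1.4848
The largest term is for symbol 4: 1.485.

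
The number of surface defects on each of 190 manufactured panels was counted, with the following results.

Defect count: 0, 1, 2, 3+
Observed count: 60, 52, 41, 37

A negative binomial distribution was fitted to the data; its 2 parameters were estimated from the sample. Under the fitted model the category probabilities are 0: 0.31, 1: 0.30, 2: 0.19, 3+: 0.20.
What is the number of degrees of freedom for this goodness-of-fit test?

There are k = 4 categories and 2 parameters estimated from the data, so df = 4 − 1 − 2 = 1.

1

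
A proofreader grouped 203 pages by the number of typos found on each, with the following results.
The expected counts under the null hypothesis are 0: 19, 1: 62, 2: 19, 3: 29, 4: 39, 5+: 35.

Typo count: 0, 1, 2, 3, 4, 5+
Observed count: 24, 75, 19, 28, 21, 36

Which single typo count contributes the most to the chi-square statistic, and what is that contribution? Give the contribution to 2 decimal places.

cat         O        E   (O−E)²/E
0          24       19      1.316
1          75       62      2.726
2          19       19      0.000
3          28       29      0.034
4          21       39      8.308
5+         36       35      0.029
The largest term is for 4: 8.31.

4, 8.31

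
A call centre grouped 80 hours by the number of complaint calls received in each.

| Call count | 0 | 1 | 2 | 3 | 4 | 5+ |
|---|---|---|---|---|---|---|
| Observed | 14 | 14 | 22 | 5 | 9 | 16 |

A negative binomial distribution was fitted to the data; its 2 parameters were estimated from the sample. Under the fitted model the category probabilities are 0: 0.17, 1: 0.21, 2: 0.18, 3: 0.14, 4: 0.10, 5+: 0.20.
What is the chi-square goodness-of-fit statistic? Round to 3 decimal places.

Expected counts E_i = n·p_i: 80×0.17 = 13.6, 80×0.21 = 16.8, 80×0.18 = 14.4, 80×0.14 = 11.2, 80×0.10 = 8, 80×0.20 = 16.
cat         O        E   (O−E)²/E
0          14     13.6     0.0118
1          14     16.8     0.4667
2          22     14.4     4.0111
3           5     11.2     3.4321
4           9        8     0.1250
5+         16       16     0.0000
Sum = 8.047

8.047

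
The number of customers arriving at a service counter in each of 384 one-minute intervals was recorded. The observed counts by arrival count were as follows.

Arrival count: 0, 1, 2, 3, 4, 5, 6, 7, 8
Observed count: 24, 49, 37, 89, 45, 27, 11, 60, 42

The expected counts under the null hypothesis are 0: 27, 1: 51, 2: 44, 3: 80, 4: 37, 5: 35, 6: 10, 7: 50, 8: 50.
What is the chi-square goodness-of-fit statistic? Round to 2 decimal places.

cat         O        E   (O−E)²/E
0          24       27      0.333
1          49       51      0.078
2          37       44      1.114
3          89       80      1.013
4          45       37      1.730
5          27       35      1.829
6          11       10      0.100
7          60       50      2.000
8          42       50      1.280
Sum = 9.48

9.48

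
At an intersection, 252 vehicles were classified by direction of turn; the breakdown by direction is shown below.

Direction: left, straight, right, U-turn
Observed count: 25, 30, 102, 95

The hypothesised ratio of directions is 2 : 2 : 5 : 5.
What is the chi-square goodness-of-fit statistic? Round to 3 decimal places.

6.239

Ratio total = 14. Expected counts: 252×2/14 = 36, 252×2/14 = 36, 252×5/14 = 90, 252×5/14 = 90.
left: (25 − 36)²/36 = 121/36 = 3.3611
straight: (30 − 36)²/36 = 36/36 = 1.0000
right: (102 − 90)²/90 = 144/90 = 1.6000
U-turn: (95 − 90)²/90 = 25/90 = 0.2778
Sum = 6.239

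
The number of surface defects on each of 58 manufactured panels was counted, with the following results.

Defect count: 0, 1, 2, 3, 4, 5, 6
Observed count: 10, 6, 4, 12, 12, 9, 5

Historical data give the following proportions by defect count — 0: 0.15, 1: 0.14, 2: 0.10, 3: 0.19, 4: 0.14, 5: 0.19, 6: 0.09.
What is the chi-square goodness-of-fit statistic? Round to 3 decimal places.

3.627

Expected counts E_i = n·p_i: 58×0.15 = 8.7, 58×0.14 = 8.12, 58×0.10 = 5.8, 58×0.19 = 11.02, 58×0.14 = 8.12, 58×0.19 = 11.02, 58×0.09 = 5.22.
χ² = (10−8.7)²/8.7 + (6−8.12)²/8.12 + (4−5.8)²/5.8 + (12−11.02)²/11.02 + (12−8.12)²/8.12 + (9−11.02)²/11.02 + (5−5.22)²/5.22
   = 0.1943 + 0.5535 + 0.5586 + 0.0872 + 1.8540 + 0.3703 + 0.0093
Sum = 3.627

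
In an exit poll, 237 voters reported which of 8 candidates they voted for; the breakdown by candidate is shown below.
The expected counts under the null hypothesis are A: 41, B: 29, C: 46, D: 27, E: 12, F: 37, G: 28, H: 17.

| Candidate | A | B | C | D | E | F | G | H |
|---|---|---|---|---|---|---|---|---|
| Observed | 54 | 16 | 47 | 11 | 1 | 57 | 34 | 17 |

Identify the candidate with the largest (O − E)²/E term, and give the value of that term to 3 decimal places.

χ² = (54−41)²/41 + (16−29)²/29 + (47−46)²/46 + (11−27)²/27 + (1−12)²/12 + (57−37)²/37 + (34−28)²/28 + (17−17)²/17
   = 4.1220 + 5.8276 + 0.0217 + 9.4815 + 10.0833 + 10.8108 + 1.2857 + 0.0000
The largest term is for F: 10.811.

F, 10.811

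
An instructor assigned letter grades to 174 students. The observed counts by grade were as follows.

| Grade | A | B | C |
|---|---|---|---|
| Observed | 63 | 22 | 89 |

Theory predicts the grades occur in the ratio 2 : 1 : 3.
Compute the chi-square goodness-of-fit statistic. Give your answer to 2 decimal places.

2.17

Ratio total = 6. Expected counts: 174×2/6 = 58, 174×1/6 = 29, 174×3/6 = 87.
χ² = (63−58)²/58 + (22−29)²/29 + (89−87)²/87
   = 0.431 + 1.690 + 0.046
Sum = 2.17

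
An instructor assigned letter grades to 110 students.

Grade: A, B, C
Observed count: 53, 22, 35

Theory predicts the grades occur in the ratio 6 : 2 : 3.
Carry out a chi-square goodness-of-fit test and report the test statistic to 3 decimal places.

Ratio total = 11. Expected counts: 110×6/11 = 60, 110×2/11 = 20, 110×3/11 = 30.
cat         O        E   (O−E)²/E
A          53       60     0.8167
B          22       20     0.2000
C          35       30     0.8333
Sum = 1.850

1.850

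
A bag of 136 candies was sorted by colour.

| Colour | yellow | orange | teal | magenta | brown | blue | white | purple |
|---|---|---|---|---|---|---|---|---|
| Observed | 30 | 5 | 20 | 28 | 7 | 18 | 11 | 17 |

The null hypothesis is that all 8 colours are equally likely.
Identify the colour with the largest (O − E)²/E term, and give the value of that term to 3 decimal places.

yellow, 9.941

Under H₀ each category has probability 1/8, so each expected count is 136/8 = 17.
χ² = (30−17)²/17 + (5−17)²/17 + (20−17)²/17 + (28−17)²/17 + (7−17)²/17 + (18−17)²/17 + (11−17)²/17 + (17−17)²/17
   = 9.9412 + 8.4706 + 0.5294 + 7.1176 + 5.8824 + 0.0588 + 2.1176 + 0.0000
The largest term is for yellow: 9.941.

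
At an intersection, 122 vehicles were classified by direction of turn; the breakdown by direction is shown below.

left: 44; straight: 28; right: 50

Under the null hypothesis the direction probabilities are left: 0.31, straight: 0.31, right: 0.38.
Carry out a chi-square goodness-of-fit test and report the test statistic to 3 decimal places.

3.845

Expected counts E_i = n·p_i: 122×0.31 = 37.82, 122×0.31 = 37.82, 122×0.38 = 46.36.
cat           O        E   (O−E)²/E
left         44    37.82     1.0098
straight     28    37.82     2.5498
right        50    46.36     0.2858
Sum = 3.845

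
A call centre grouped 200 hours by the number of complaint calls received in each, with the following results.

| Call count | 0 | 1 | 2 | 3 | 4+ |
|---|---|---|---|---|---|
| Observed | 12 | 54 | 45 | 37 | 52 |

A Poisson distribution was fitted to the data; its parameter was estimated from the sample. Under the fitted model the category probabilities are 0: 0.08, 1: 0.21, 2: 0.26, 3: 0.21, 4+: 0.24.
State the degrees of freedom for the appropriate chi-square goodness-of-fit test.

There are k = 5 categories and 1 parameter estimated from the data, so df = 5 − 1 − 1 = 3.

3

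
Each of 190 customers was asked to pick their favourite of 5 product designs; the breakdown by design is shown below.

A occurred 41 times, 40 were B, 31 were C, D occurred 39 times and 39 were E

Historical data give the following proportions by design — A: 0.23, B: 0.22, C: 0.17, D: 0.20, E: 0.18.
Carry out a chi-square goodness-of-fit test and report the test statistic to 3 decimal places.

0.997

Expected counts E_i = n·p_i: 190×0.23 = 43.7, 190×0.22 = 41.8, 190×0.17 = 32.3, 190×0.20 = 38, 190×0.18 = 34.2.
A: (41 − 43.7)²/43.7 = 7.29/43.7 = 0.1668
B: (40 − 41.8)²/41.8 = 3.24/41.8 = 0.0775
C: (31 − 32.3)²/32.3 = 1.69/32.3 = 0.0523
D: (39 − 38)²/38 = 1/38 = 0.0263
E: (39 − 34.2)²/34.2 = 23.04/34.2 = 0.6737
Sum = 0.997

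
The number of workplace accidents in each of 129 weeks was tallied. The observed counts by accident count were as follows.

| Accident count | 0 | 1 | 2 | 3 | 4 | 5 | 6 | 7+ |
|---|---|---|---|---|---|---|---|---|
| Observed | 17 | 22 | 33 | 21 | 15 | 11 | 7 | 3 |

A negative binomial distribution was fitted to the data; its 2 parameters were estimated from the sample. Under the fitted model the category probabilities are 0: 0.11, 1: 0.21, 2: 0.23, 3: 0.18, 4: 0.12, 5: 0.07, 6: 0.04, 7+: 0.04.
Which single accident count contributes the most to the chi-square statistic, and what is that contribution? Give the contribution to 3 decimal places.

Expected counts E_i = n·p_i: 129×0.11 = 14.19, 129×0.21 = 27.09, 129×0.23 = 29.67, 129×0.18 = 23.22, 129×0.12 = 15.48, 129×0.07 = 9.03, 129×0.04 = 5.16, 129×0.04 = 5.16.
0: (17 − 14.19)²/14.19 = 7.8961/14.19 = 0.5565
1: (22 − 27.09)²/27.09 = 25.9081/27.09 = 0.9564
2: (33 − 29.67)²/29.67 = 11.0889/29.67 = 0.3737
3: (21 − 23.22)²/23.22 = 4.9284/23.22 = 0.2122
4: (15 − 15.48)²/15.48 = 0.2304/15.48 = 0.0149
5: (11 − 9.03)²/9.03 = 3.8809/9.03 = 0.4298
6: (7 − 5.16)²/5.16 = 3.3856/5.16 = 0.6561
7+: (3 − 5.16)²/5.16 = 4.6656/5.16 = 0.9042
The largest term is for 1: 0.956.

1, 0.956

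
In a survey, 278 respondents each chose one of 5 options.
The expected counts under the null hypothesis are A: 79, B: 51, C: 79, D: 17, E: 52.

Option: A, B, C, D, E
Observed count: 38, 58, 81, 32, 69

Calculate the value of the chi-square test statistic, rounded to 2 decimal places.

A: (38 − 79)²/79 = 1681/79 = 21.278
B: (58 − 51)²/51 = 49/51 = 0.961
C: (81 − 79)²/79 = 4/79 = 0.051
D: (32 − 17)²/17 = 225/17 = 13.235
E: (69 − 52)²/52 = 289/52 = 5.558
Sum = 41.08

41.08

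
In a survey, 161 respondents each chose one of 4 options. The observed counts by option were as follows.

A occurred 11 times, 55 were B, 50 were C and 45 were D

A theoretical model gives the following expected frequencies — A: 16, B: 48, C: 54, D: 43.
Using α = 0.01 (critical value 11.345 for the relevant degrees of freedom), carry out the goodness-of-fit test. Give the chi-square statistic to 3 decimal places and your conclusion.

cat         O        E   (O−E)²/E
A          11       16     1.5625
B          55       48     1.0208
C          50       54     0.2963
D          45       43     0.0930
Sum = 2.973
df = 3. Since 2.973 < 11.345, we do not reject H₀.

2.973; do not reject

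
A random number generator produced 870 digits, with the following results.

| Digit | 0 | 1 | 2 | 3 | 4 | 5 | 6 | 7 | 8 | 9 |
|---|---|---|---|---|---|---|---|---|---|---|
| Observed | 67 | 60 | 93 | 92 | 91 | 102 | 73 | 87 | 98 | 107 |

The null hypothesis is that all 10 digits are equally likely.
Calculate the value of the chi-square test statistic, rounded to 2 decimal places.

24.69

Under H₀ each category has probability 1/10, so each expected count is 870/10 = 87.
0: (67 − 87)²/87 = 400/87 = 4.598
1: (60 − 87)²/87 = 729/87 = 8.379
2: (93 − 87)²/87 = 36/87 = 0.414
3: (92 − 87)²/87 = 25/87 = 0.287
4: (91 − 87)²/87 = 16/87 = 0.184
5: (102 − 87)²/87 = 225/87 = 2.586
6: (73 − 87)²/87 = 196/87 = 2.253
7: (87 − 87)²/87 = 0/87 = 0.000
8: (98 − 87)²/87 = 121/87 = 1.391
9: (107 − 87)²/87 = 400/87 = 4.598
Sum = 24.69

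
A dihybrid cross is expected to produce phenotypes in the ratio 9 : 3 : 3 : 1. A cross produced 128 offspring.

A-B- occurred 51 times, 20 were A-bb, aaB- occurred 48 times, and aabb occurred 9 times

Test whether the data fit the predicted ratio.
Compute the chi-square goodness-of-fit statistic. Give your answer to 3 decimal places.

Ratio total = 16. Expected counts: 128×9/16 = 72, 128×3/16 = 24, 128×3/16 = 24, 128×1/16 = 8.
χ² = (51−72)²/72 + (20−24)²/24 + (48−24)²/24 + (9−8)²/8
   = 6.1250 + 0.6667 + 24.0000 + 0.1250
Sum = 30.917

30.917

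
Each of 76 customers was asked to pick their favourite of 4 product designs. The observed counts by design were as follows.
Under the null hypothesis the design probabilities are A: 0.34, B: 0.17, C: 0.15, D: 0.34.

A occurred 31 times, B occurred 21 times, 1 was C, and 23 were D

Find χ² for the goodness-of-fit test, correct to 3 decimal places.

Expected counts E_i = n·p_i: 76×0.34 = 25.84, 76×0.17 = 12.92, 76×0.15 = 11.4, 76×0.34 = 25.84.
χ² = (31−25.84)²/25.84 + (21−12.92)²/12.92 + (1−11.4)²/11.4 + (23−25.84)²/25.84
   = 1.0304 + 5.0531 + 9.4877 + 0.3121
Sum = 15.883

15.883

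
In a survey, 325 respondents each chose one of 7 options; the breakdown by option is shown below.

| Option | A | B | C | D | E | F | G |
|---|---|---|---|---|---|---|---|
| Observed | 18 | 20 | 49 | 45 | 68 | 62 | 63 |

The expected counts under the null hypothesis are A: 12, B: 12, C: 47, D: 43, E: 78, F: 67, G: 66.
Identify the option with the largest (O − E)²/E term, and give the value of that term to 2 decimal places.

B, 5.33

A: (18 − 12)²/12 = 36/12 = 3.000
B: (20 − 12)²/12 = 64/12 = 5.333
C: (49 − 47)²/47 = 4/47 = 0.085
D: (45 − 43)²/43 = 4/43 = 0.093
E: (68 − 78)²/78 = 100/78 = 1.282
F: (62 − 67)²/67 = 25/67 = 0.373
G: (63 − 66)²/66 = 9/66 = 0.136
The largest term is for B: 5.33.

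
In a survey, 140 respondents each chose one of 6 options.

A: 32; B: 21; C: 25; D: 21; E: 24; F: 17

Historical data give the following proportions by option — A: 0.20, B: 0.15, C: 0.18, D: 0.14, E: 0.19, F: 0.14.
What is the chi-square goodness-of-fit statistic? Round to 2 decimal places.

Expected counts E_i = n·p_i: 140×0.20 = 28, 140×0.15 = 21, 140×0.18 = 25.2, 140×0.14 = 19.6, 140×0.19 = 26.6, 140×0.14 = 19.6.
χ² = (32−28)²/28 + (21−21)²/21 + (25−25.2)²/25.2 + (21−19.6)²/19.6 + (24−26.6)²/26.6 + (17−19.6)²/19.6
   = 0.571 + 0.000 + 0.002 + 0.100 + 0.254 + 0.345
Sum = 1.27

1.27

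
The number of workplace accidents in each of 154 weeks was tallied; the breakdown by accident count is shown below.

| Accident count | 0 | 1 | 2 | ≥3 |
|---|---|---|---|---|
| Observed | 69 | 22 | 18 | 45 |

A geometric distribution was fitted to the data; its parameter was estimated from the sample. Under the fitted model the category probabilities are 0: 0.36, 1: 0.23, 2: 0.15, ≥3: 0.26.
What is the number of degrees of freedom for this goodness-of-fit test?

There are k = 4 categories and 1 parameter estimated from the data, so df = 4 − 1 − 1 = 2.

2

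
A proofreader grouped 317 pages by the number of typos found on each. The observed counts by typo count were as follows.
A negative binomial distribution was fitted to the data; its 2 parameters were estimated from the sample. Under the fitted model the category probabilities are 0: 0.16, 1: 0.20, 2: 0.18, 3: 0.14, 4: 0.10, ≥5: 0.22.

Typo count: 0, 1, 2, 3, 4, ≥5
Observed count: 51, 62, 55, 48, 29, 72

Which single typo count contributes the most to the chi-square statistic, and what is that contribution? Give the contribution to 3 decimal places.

Expected counts E_i = n·p_i: 317×0.16 = 50.72, 317×0.20 = 63.4, 317×0.18 = 57.06, 317×0.14 = 44.38, 317×0.10 = 31.7, 317×0.22 = 69.74.
cat         O        E   (O−E)²/E
0          51    50.72     0.0015
1          62     63.4     0.0309
2          55    57.06     0.0744
3          48    44.38     0.2953
4          29     31.7     0.2300
≥5         72    69.74     0.0732
The largest term is for 3: 0.295.

3, 0.295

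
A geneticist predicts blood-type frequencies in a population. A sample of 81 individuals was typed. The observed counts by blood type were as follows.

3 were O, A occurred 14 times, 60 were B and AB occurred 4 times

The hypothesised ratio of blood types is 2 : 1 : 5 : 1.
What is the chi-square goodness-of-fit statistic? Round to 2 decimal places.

23.06

Ratio total = 9. Expected counts: 81×2/9 = 18, 81×1/9 = 9, 81×5/9 = 45, 81×1/9 = 9.
O: (3 − 18)²/18 = 225/18 = 12.500
A: (14 − 9)²/9 = 25/9 = 2.778
B: (60 − 45)²/45 = 225/45 = 5.000
AB: (4 − 9)²/9 = 25/9 = 2.778
Sum = 23.06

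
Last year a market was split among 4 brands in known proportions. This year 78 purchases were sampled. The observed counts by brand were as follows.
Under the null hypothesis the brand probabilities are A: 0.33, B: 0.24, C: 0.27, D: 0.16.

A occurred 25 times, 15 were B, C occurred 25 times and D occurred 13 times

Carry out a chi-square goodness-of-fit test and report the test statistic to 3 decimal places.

Expected counts E_i = n·p_i: 78×0.33 = 25.74, 78×0.24 = 18.72, 78×0.27 = 21.06, 78×0.16 = 12.48.
A: (25 − 25.74)²/25.74 = 0.5476/25.74 = 0.0213
B: (15 − 18.72)²/18.72 = 13.8384/18.72 = 0.7392
C: (25 − 21.06)²/21.06 = 15.5236/21.06 = 0.7371
D: (13 − 12.48)²/12.48 = 0.2704/12.48 = 0.0217
Sum = 1.519

1.519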